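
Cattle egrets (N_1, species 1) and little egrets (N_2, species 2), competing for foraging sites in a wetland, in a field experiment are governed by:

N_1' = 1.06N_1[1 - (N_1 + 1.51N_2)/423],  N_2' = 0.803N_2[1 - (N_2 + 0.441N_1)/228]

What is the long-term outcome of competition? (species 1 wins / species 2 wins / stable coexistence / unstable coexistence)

Compare the nullcline intercepts: K1/α12 = 423/1.51 = 280 > K2 = 228; K2/α21 = 228/0.441 = 517 > K1 = 423.
Since both inequalities hold, each species can invade when rare, so the interior equilibrium is stable.

stable coexistence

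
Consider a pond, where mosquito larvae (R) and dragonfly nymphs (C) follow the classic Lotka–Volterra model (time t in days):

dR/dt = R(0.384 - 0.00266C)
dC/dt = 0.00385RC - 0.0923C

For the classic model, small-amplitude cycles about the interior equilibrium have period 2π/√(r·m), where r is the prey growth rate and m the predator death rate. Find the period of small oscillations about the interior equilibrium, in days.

T ≈ 33.4 days

Here r = 0.384 and m = 0.0923, so r·m = 0.0354.
ω = √0.0354 = 0.188 per day, hence T = 2π/ω ≈ 33.4 days.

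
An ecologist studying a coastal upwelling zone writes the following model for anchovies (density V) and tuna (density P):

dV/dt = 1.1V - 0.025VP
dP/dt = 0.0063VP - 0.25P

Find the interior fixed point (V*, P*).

V* ≈ 39.7, P* ≈ 44

Set dP/dt = 0 with P > 0: 0.0063V - 0.25 = 0, so V* = 0.25/0.0063 = 39.7.
Set dV/dt = 0 with V > 0: 1.1 - 0.025P = 0, so P* = 1.1/0.025 = 44.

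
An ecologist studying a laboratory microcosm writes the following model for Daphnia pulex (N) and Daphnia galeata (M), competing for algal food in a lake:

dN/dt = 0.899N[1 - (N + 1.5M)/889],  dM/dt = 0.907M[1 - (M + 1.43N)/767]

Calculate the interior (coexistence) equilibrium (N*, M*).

N* ≈ 228, M* ≈ 440

Setting both brackets to zero gives the nullclines N + 1.5M = 889 and 1.43N + M = 767.
Substituting M = 767 - 1.43N into the first: N(1 - 1.5·1.43) = 889 - 1.5·767.
So N* = -262/-1.15 = 228, and then M* = 767 - 1.43·228 = 440.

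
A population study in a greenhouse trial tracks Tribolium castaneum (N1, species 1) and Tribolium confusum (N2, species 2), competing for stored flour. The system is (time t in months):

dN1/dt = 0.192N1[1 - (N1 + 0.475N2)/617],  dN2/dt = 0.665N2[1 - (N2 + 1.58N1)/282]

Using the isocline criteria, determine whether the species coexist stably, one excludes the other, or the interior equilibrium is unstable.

species 1 excludes species 2

Compare the nullcline intercepts: K1/α12 = 617/0.475 = 1300 > K2 = 282; K2/α21 = 282/1.58 = 178 < K1 = 617.
Since the inequalities point opposite ways, species 1 can invade but species 2 cannot.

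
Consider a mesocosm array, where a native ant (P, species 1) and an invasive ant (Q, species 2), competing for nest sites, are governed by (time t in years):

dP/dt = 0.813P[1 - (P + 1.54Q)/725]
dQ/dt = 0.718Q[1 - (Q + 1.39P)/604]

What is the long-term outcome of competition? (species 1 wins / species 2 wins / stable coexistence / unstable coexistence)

unstable coexistence (outcome depends on initial conditions)

Compare the nullcline intercepts: K1/α12 = 725/1.54 = 471 < K2 = 604; K2/α21 = 604/1.39 = 435 < K1 = 725.
Since both are reversed, neither can invade when rare; the interior point is a saddle.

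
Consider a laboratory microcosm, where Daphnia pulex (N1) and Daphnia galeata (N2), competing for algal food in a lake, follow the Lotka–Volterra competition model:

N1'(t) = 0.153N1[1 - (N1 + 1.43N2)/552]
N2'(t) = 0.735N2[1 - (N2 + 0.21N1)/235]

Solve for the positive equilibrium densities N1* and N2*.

Setting both brackets to zero gives the nullclines N1 + 1.43N2 = 552 and 0.21N1 + N2 = 235.
Substituting N2 = 235 - 0.21N1 into the first: N1(1 - 1.43·0.21) = 552 - 1.43·235.
So N1* = 216/0.7 = 309, and then N2* = 235 - 0.21·309 = 170.

N1* ≈ 309, N2* ≈ 170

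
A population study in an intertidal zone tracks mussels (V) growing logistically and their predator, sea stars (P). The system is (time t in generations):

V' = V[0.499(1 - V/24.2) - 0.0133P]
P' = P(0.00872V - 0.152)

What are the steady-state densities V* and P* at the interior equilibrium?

V* ≈ 17.4, P* ≈ 10.5

From dP/dt = 0 with P > 0: 0.00872V* = 0.152, so V* = 17.4.
Substitute into dV/dt = 0: 0.499(1 - 17.4/24.2) = 0.0133P*.
The bracket is 0.28, giving P* = 0.14/0.0133 = 10.5.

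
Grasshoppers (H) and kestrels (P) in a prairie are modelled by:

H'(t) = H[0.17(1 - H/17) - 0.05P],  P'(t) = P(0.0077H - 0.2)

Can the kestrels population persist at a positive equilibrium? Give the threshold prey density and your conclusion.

The predator equation gives dP/dt > 0 only when H > 0.2/0.0077 = 26.
Without the predator, H → K = 17. Since 17 < 26, the predator cannot invade.

Threshold H = 26; K < 26, so no, the predator goes extinct.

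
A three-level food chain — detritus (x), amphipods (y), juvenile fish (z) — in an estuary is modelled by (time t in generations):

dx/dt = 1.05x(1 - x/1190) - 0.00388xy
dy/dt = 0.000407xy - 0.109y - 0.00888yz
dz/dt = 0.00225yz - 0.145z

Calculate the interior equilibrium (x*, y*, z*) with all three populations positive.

From dz/dt = 0: 0.00225y* = 0.145, so y* = 64.4.
From dx/dt = 0: 1.05(1 - x*/1190) = 0.00388·64.4, giving x* = 1190·(1 - 0.238) = 907.
From dy/dt = 0: 0.000407·907 - 0.109 = 0.00888z*, so z* = 0.26/0.00888 = 29.3.

x* ≈ 907, y* ≈ 64.4, z* ≈ 29.3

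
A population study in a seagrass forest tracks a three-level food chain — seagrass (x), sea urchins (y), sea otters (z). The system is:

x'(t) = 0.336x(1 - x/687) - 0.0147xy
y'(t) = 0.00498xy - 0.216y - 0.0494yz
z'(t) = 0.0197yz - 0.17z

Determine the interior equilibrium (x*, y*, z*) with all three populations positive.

x* ≈ 428, y* ≈ 8.63, z* ≈ 38.7

From dz/dt = 0: 0.0197y* = 0.17, so y* = 8.63.
From dx/dt = 0: 0.336(1 - x*/687) = 0.0147·8.63, giving x* = 687·(1 - 0.378) = 428.
From dy/dt = 0: 0.00498·428 - 0.216 = 0.0494z*, so z* = 1.91/0.0494 = 38.7.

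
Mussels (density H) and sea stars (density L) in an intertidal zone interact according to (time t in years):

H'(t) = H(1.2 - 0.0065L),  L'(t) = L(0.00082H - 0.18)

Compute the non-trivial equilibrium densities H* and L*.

Set dL/dt = 0 with L > 0: 0.00082H - 0.18 = 0, so H* = 0.18/0.00082 = 220.
Set dH/dt = 0 with H > 0: 1.2 - 0.0065L = 0, so L* = 1.2/0.0065 = 185.

H* ≈ 220, L* ≈ 185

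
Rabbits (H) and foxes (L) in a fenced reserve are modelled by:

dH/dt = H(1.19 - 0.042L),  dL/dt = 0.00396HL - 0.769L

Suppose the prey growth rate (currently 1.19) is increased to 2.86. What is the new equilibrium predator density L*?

L* ≈ 68.1

At the interior fixed point, setting dH/dt = 0 with H > 0 fixes L* = (prey growth rate)/(HL coefficient) — independent of the other coefficients.
With the change, L* = 2.86/0.042 = 68.1; it rises from 28.3.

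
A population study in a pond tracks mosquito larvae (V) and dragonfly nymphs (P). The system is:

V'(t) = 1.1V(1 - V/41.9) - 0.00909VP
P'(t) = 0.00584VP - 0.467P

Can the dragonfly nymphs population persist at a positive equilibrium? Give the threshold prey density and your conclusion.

The predator equation gives dP/dt > 0 only when V > 0.467/0.00584 = 80.
Without the predator, V → K = 41.9. Since 41.9 < 80, the predator cannot invade.

Threshold V = 80; K < 80, so no, the predator goes extinct.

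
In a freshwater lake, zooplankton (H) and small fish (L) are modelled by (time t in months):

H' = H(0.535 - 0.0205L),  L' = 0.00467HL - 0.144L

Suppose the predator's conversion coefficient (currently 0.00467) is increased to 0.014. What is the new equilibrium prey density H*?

H* ≈ 10.3

At the interior fixed point, setting dL/dt = 0 with L > 0 fixes H* = (predator death rate)/(HL coefficient) — independent of the other coefficients.
With the change, H* = 0.144/0.014 = 10.3; it falls from 30.8.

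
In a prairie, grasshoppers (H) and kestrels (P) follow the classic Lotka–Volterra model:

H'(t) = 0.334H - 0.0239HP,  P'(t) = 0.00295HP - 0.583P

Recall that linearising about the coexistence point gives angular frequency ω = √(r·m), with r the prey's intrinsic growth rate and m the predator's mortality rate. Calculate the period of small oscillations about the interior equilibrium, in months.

Here r = 0.334 and m = 0.583, so r·m = 0.195.
ω = √0.195 = 0.441 per month, hence T = 2π/ω ≈ 14.2 months.

T ≈ 14.2 months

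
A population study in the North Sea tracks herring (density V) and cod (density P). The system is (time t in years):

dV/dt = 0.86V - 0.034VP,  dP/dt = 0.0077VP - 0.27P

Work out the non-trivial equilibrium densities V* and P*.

Set dP/dt = 0 with P > 0: 0.0077V - 0.27 = 0, so V* = 0.27/0.0077 = 35.1.
Set dV/dt = 0 with V > 0: 0.86 - 0.034P = 0, so P* = 0.86/0.034 = 25.3.

V* ≈ 35.1, P* ≈ 25.3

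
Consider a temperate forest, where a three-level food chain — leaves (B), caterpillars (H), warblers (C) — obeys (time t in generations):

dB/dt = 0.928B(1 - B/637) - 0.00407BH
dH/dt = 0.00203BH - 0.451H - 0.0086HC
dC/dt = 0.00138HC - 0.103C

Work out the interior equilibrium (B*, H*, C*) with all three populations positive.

From dC/dt = 0: 0.00138H* = 0.103, so H* = 74.6.
From dB/dt = 0: 0.928(1 - B*/637) = 0.00407·74.6, giving B* = 637·(1 - 0.327) = 428.
From dH/dt = 0: 0.00203·428 - 0.451 = 0.0086C*, so C* = 0.419/0.0086 = 48.7.

B* ≈ 428, H* ≈ 74.6, C* ≈ 48.7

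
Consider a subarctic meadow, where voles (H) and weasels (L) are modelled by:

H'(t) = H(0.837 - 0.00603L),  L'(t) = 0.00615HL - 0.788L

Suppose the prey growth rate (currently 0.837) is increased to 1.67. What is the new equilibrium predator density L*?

L* ≈ 277

At the interior fixed point, setting dH/dt = 0 with H > 0 fixes L* = (prey growth rate)/(HL coefficient) — independent of the other coefficients.
With the change, L* = 1.67/0.00603 = 277; it rises from 139.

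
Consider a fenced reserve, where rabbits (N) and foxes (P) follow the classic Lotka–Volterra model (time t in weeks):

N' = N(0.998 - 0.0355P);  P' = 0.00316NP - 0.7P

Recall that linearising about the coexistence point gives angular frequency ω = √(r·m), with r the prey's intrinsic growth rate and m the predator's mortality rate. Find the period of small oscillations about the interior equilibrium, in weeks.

T ≈ 7.52 weeks

Here r = 0.998 and m = 0.7, so r·m = 0.699.
ω = √0.699 = 0.836 per week, hence T = 2π/ω ≈ 7.52 weeks.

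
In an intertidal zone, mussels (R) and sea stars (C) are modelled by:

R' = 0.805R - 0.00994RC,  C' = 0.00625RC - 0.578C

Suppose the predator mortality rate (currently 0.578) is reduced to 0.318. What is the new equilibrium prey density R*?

At the interior fixed point, setting dC/dt = 0 with C > 0 fixes R* = (predator death rate)/(RC coefficient) — independent of the other coefficients.
With the change, R* = 0.318/0.00625 = 50.9; it falls from 92.5.

R* ≈ 50.9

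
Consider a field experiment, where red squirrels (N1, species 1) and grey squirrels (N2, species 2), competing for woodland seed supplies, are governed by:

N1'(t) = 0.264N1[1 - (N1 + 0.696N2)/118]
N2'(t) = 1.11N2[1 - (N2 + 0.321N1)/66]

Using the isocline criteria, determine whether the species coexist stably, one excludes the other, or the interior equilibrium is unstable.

stable coexistence

Compare the nullcline intercepts: K1/α12 = 118/0.696 = 170 > K2 = 66; K2/α21 = 66/0.321 = 206 > K1 = 118.
Since both inequalities hold, each species can invade when rare, so the interior equilibrium is stable.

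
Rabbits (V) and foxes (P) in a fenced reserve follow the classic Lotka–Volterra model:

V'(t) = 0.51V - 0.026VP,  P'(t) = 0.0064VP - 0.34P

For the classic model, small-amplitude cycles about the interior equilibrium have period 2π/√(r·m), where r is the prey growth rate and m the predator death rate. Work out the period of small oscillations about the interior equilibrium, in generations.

Here r = 0.51 and m = 0.34, so r·m = 0.173.
ω = √0.173 = 0.416 per generation, hence T = 2π/ω ≈ 15.1 generations.

T ≈ 15.1 generations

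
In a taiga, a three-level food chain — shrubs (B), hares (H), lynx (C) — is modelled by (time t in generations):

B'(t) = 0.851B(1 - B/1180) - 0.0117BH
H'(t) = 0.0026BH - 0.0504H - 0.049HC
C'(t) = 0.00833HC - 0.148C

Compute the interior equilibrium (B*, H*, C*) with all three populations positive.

From dC/dt = 0: 0.00833H* = 0.148, so H* = 17.8.
From dB/dt = 0: 0.851(1 - B*/1180) = 0.0117·17.8, giving B* = 1180·(1 - 0.244) = 892.
From dH/dt = 0: 0.0026·892 - 0.0504 = 0.049C*, so C* = 2.27/0.049 = 46.3.

B* ≈ 892, H* ≈ 17.8, C* ≈ 46.3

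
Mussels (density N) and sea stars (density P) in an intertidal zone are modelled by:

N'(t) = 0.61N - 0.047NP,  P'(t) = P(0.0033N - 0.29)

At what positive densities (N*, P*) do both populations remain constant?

Set dP/dt = 0 with P > 0: 0.0033N - 0.29 = 0, so N* = 0.29/0.0033 = 87.9.
Set dN/dt = 0 with N > 0: 0.61 - 0.047P = 0, so P* = 0.61/0.047 = 13.

N* ≈ 87.9, P* ≈ 13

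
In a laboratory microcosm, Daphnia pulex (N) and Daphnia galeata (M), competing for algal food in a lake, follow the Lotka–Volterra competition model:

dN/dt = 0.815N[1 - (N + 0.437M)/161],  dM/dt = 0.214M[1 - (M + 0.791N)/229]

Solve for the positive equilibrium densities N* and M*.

Setting both brackets to zero gives the nullclines N + 0.437M = 161 and 0.791N + M = 229.
Substituting M = 229 - 0.791N into the first: N(1 - 0.437·0.791) = 161 - 0.437·229.
So N* = 60.9/0.654 = 93.1, and then M* = 229 - 0.791·93.1 = 155.

N* ≈ 93.1, M* ≈ 155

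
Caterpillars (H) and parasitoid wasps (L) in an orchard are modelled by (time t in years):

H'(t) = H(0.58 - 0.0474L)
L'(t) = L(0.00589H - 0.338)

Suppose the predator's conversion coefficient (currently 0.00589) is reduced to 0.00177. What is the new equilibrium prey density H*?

H* ≈ 191

At the interior fixed point, setting dL/dt = 0 with L > 0 fixes H* = (predator death rate)/(HL coefficient) — independent of the other coefficients.
With the change, H* = 0.338/0.00177 = 191; it rises from 57.4.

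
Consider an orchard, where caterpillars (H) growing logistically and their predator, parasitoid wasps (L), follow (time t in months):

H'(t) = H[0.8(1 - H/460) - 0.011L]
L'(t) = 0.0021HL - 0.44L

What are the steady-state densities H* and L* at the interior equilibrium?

From dL/dt = 0 with L > 0: 0.0021H* = 0.44, so H* = 210.
Substitute into dH/dt = 0: 0.8(1 - 210/460) = 0.011L*.
The bracket is 0.545, giving L* = 0.436/0.011 = 39.6.

H* ≈ 210, L* ≈ 39.6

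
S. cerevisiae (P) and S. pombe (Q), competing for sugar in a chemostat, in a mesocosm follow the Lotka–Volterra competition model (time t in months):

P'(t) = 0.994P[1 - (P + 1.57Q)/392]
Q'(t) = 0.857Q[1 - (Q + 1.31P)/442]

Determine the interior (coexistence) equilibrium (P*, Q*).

P* ≈ 286, Q* ≈ 67.7

Setting both brackets to zero gives the nullclines P + 1.57Q = 392 and 1.31P + Q = 442.
Substituting Q = 442 - 1.31P into the first: P(1 - 1.57·1.31) = 392 - 1.57·442.
So P* = -302/-1.06 = 286, and then Q* = 442 - 1.31·286 = 67.7.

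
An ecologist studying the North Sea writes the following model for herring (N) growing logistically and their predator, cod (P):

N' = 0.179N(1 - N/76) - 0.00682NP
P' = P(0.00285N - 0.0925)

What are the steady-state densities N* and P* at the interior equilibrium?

From dP/dt = 0 with P > 0: 0.00285N* = 0.0925, so N* = 32.5.
Substitute into dN/dt = 0: 0.179(1 - 32.5/76) = 0.00682P*.
The bracket is 0.573, giving P* = 0.103/0.00682 = 15.

N* ≈ 32.5, P* ≈ 15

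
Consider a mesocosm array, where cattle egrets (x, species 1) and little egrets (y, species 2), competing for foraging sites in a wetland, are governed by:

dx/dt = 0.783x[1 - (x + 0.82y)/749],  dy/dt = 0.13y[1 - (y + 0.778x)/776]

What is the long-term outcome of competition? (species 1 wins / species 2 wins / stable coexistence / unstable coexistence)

Compare the nullcline intercepts: K1/α12 = 749/0.82 = 913 > K2 = 776; K2/α21 = 776/0.778 = 997 > K1 = 749.
Since both inequalities hold, each species can invade when rare, so the interior equilibrium is stable.

stable coexistence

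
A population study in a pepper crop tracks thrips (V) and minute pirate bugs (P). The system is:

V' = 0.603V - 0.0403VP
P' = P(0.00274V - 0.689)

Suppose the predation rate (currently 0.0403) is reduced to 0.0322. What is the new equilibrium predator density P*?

At the interior fixed point, setting dV/dt = 0 with V > 0 fixes P* = (prey growth rate)/(VP coefficient) — independent of the other coefficients.
With the change, P* = 0.603/0.0322 = 18.7; it rises from 15.

P* ≈ 18.7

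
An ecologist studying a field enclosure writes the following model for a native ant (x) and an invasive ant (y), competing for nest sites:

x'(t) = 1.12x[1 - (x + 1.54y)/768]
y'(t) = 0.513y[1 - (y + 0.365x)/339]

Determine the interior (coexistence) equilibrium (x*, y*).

Setting both brackets to zero gives the nullclines x + 1.54y = 768 and 0.365x + y = 339.
Substituting y = 339 - 0.365x into the first: x(1 - 1.54·0.365) = 768 - 1.54·339.
So x* = 246/0.438 = 562, and then y* = 339 - 0.365·562 = 134.

x* ≈ 562, y* ≈ 134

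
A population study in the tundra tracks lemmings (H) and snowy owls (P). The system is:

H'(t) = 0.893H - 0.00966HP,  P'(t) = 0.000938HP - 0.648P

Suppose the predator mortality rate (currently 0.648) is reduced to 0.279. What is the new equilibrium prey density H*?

H* ≈ 297

At the interior fixed point, setting dP/dt = 0 with P > 0 fixes H* = (predator death rate)/(HP coefficient) — independent of the other coefficients.
With the change, H* = 0.279/0.000938 = 297; it falls from 691.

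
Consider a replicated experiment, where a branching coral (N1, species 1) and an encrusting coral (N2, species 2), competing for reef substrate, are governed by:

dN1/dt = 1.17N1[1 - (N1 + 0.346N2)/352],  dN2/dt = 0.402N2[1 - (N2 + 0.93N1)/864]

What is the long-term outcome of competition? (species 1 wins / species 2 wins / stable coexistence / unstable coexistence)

Compare the nullcline intercepts: K1/α12 = 352/0.346 = 1020 > K2 = 864; K2/α21 = 864/0.93 = 929 > K1 = 352.
Since both inequalities hold, each species can invade when rare, so the interior equilibrium is stable.

stable coexistence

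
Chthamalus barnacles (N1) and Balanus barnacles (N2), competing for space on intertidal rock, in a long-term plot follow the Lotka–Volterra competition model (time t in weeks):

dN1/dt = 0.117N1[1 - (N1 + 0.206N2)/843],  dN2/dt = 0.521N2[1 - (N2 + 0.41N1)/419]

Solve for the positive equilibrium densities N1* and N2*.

N1* ≈ 826, N2* ≈ 80.1

Setting both brackets to zero gives the nullclines N1 + 0.206N2 = 843 and 0.41N1 + N2 = 419.
Substituting N2 = 419 - 0.41N1 into the first: N1(1 - 0.206·0.41) = 843 - 0.206·419.
So N1* = 757/0.916 = 826, and then N2* = 419 - 0.41·826 = 80.1.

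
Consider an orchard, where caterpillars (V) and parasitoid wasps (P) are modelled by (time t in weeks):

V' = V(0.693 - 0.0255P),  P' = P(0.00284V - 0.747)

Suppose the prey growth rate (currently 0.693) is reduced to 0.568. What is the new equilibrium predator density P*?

At the interior fixed point, setting dV/dt = 0 with V > 0 fixes P* = (prey growth rate)/(VP coefficient) — independent of the other coefficients.
With the change, P* = 0.568/0.0255 = 22.3; it falls from 27.2.

P* ≈ 22.3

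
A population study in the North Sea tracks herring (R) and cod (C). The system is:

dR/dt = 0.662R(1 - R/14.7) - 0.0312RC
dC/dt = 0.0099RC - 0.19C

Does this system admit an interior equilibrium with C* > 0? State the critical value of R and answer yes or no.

Threshold R = 19.2; K < 19.2, so no, the predator goes extinct.

The predator equation gives dC/dt > 0 only when R > 0.19/0.0099 = 19.2.
Without the predator, R → K = 14.7. Since 14.7 < 19.2, the predator cannot invade.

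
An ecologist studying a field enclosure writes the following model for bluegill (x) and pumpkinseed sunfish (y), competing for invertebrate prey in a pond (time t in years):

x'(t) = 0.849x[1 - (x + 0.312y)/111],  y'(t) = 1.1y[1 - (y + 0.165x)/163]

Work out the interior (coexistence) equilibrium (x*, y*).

x* ≈ 63.4, y* ≈ 153

Setting both brackets to zero gives the nullclines x + 0.312y = 111 and 0.165x + y = 163.
Substituting y = 163 - 0.165x into the first: x(1 - 0.312·0.165) = 111 - 0.312·163.
So x* = 60.1/0.949 = 63.4, and then y* = 163 - 0.165·63.4 = 153.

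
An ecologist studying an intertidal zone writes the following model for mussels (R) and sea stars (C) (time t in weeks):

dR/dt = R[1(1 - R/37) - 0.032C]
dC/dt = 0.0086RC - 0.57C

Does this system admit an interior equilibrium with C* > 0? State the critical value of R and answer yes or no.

The predator equation gives dC/dt > 0 only when R > 0.57/0.0086 = 66.3.
Without the predator, R → K = 37. Since 37 < 66.3, the predator cannot invade.

Threshold R = 66.3; K < 66.3, so no, the predator goes extinct.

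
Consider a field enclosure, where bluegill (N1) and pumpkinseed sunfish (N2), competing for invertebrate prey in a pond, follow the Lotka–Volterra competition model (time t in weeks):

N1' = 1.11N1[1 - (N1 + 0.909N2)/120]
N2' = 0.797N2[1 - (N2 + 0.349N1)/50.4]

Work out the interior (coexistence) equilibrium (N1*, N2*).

N1* ≈ 109, N2* ≈ 12.5

Setting both brackets to zero gives the nullclines N1 + 0.909N2 = 120 and 0.349N1 + N2 = 50.4.
Substituting N2 = 50.4 - 0.349N1 into the first: N1(1 - 0.909·0.349) = 120 - 0.909·50.4.
So N1* = 74.2/0.683 = 109, and then N2* = 50.4 - 0.349·109 = 12.5.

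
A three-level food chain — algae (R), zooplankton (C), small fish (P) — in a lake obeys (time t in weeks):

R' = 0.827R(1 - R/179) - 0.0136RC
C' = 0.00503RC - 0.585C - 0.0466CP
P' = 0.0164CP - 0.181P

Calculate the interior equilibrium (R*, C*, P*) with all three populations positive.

R* ≈ 147, C* ≈ 11, P* ≈ 3.26

From dP/dt = 0: 0.0164C* = 0.181, so C* = 11.
From dR/dt = 0: 0.827(1 - R*/179) = 0.0136·11, giving R* = 179·(1 - 0.181) = 147.
From dC/dt = 0: 0.00503·147 - 0.585 = 0.0466P*, so P* = 0.152/0.0466 = 3.26.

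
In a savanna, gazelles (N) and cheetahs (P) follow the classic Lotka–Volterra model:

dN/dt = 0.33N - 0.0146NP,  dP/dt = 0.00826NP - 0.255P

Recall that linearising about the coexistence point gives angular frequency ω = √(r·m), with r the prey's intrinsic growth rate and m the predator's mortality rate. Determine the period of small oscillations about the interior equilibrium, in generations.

Here r = 0.33 and m = 0.255, so r·m = 0.0842.
ω = √0.0842 = 0.29 per generation, hence T = 2π/ω ≈ 21.7 generations.

T ≈ 21.7 generations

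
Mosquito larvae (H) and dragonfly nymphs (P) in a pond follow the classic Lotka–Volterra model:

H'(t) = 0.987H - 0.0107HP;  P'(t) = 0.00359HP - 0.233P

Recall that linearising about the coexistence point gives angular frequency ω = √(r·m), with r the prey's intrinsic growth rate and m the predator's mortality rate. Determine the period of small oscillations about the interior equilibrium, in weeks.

Here r = 0.987 and m = 0.233, so r·m = 0.23.
ω = √0.23 = 0.48 per week, hence T = 2π/ω ≈ 13.1 weeks.

T ≈ 13.1 weeks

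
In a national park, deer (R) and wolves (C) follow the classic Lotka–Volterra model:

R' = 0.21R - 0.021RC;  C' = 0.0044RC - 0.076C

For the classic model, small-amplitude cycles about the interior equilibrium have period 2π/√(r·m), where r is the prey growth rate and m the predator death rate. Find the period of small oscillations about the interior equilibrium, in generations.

Here r = 0.21 and m = 0.076, so r·m = 0.016.
ω = √0.016 = 0.126 per generation, hence T = 2π/ω ≈ 49.7 generations.

T ≈ 49.7 generations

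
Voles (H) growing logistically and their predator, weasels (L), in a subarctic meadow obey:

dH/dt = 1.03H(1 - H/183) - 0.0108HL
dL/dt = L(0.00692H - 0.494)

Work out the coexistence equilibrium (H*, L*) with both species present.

H* ≈ 71.4, L* ≈ 58.2

From dL/dt = 0 with L > 0: 0.00692H* = 0.494, so H* = 71.4.
Substitute into dH/dt = 0: 1.03(1 - 71.4/183) = 0.0108L*.
The bracket is 0.61, giving L* = 0.628/0.0108 = 58.2.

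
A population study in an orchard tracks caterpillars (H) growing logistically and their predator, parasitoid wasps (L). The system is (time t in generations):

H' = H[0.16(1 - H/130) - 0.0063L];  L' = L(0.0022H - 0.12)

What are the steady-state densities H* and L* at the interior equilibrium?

H* ≈ 54.5, L* ≈ 14.7

From dL/dt = 0 with L > 0: 0.0022H* = 0.12, so H* = 54.5.
Substitute into dH/dt = 0: 0.16(1 - 54.5/130) = 0.0063L*.
The bracket is 0.58, giving L* = 0.0929/0.0063 = 14.7.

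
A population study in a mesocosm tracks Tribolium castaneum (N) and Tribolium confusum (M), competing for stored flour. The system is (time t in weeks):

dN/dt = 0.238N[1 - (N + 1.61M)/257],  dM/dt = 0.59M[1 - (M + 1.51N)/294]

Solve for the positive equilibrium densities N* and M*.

Setting both brackets to zero gives the nullclines N + 1.61M = 257 and 1.51N + M = 294.
Substituting M = 294 - 1.51N into the first: N(1 - 1.61·1.51) = 257 - 1.61·294.
So N* = -216/-1.43 = 151, and then M* = 294 - 1.51·151 = 65.7.

N* ≈ 151, M* ≈ 65.7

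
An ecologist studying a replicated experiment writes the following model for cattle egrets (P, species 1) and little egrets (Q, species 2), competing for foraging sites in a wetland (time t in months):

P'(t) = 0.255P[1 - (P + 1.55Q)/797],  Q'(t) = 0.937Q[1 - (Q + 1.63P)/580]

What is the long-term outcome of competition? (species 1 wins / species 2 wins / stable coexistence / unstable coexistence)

unstable coexistence (outcome depends on initial conditions)

Compare the nullcline intercepts: K1/α12 = 797/1.55 = 514 < K2 = 580; K2/α21 = 580/1.63 = 356 < K1 = 797.
Since both are reversed, neither can invade when rare; the interior point is a saddle.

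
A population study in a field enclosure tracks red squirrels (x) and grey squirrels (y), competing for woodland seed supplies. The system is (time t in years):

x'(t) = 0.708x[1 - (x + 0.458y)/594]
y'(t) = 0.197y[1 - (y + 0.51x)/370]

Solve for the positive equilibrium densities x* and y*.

x* ≈ 554, y* ≈ 87.5

Setting both brackets to zero gives the nullclines x + 0.458y = 594 and 0.51x + y = 370.
Substituting y = 370 - 0.51x into the first: x(1 - 0.458·0.51) = 594 - 0.458·370.
So x* = 425/0.766 = 554, and then y* = 370 - 0.51·554 = 87.5.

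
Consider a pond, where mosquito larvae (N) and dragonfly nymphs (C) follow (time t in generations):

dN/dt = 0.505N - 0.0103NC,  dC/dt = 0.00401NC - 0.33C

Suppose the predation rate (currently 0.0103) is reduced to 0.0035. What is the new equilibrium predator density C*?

C* ≈ 144

At the interior fixed point, setting dN/dt = 0 with N > 0 fixes C* = (prey growth rate)/(NC coefficient) — independent of the other coefficients.
With the change, C* = 0.505/0.0035 = 144; it rises from 49.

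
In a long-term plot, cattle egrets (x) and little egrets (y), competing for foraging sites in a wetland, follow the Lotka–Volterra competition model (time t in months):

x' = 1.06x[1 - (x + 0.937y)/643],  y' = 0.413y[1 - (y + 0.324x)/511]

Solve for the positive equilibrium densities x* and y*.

Setting both brackets to zero gives the nullclines x + 0.937y = 643 and 0.324x + y = 511.
Substituting y = 511 - 0.324x into the first: x(1 - 0.937·0.324) = 643 - 0.937·511.
So x* = 164/0.696 = 236, and then y* = 511 - 0.324·236 = 435.

x* ≈ 236, y* ≈ 435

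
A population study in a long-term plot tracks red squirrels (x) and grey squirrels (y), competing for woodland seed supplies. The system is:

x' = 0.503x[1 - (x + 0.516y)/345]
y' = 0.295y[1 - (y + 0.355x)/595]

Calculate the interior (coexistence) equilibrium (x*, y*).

Setting both brackets to zero gives the nullclines x + 0.516y = 345 and 0.355x + y = 595.
Substituting y = 595 - 0.355x into the first: x(1 - 0.516·0.355) = 345 - 0.516·595.
So x* = 38/0.817 = 46.5, and then y* = 595 - 0.355·46.5 = 578.

x* ≈ 46.5, y* ≈ 578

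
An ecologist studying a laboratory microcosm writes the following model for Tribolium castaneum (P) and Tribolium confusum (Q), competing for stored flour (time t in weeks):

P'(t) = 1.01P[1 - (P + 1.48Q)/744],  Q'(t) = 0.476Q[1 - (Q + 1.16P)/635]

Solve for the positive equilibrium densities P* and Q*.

P* ≈ 273, Q* ≈ 318

Setting both brackets to zero gives the nullclines P + 1.48Q = 744 and 1.16P + Q = 635.
Substituting Q = 635 - 1.16P into the first: P(1 - 1.48·1.16) = 744 - 1.48·635.
So P* = -196/-0.717 = 273, and then Q* = 635 - 1.16·273 = 318.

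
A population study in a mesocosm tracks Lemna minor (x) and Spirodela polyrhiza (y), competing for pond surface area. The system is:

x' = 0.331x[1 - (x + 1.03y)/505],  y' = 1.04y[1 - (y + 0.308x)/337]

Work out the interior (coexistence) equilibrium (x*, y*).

x* ≈ 231, y* ≈ 266

Setting both brackets to zero gives the nullclines x + 1.03y = 505 and 0.308x + y = 337.
Substituting y = 337 - 0.308x into the first: x(1 - 1.03·0.308) = 505 - 1.03·337.
So x* = 158/0.683 = 231, and then y* = 337 - 0.308·231 = 266.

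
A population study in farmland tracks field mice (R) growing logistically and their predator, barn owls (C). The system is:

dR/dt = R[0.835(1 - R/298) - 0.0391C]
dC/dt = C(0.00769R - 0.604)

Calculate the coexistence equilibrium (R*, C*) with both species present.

R* ≈ 78.5, C* ≈ 15.7

From dC/dt = 0 with C > 0: 0.00769R* = 0.604, so R* = 78.5.
Substitute into dR/dt = 0: 0.835(1 - 78.5/298) = 0.0391C*.
The bracket is 0.736, giving C* = 0.615/0.0391 = 15.7.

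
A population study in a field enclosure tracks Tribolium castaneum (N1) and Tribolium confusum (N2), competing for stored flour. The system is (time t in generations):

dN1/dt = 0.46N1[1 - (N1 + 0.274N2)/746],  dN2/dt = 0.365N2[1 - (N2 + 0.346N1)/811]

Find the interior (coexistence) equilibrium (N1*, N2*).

Setting both brackets to zero gives the nullclines N1 + 0.274N2 = 746 and 0.346N1 + N2 = 811.
Substituting N2 = 811 - 0.346N1 into the first: N1(1 - 0.274·0.346) = 746 - 0.274·811.
So N1* = 524/0.905 = 579, and then N2* = 811 - 0.346·579 = 611.

N1* ≈ 579, N2* ≈ 611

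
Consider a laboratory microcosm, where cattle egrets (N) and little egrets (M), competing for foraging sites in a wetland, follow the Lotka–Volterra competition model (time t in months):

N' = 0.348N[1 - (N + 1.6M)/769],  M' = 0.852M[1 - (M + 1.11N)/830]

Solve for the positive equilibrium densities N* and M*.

N* ≈ 720, M* ≈ 30.4

Setting both brackets to zero gives the nullclines N + 1.6M = 769 and 1.11N + M = 830.
Substituting M = 830 - 1.11N into the first: N(1 - 1.6·1.11) = 769 - 1.6·830.
So N* = -559/-0.776 = 720, and then M* = 830 - 1.11·720 = 30.4.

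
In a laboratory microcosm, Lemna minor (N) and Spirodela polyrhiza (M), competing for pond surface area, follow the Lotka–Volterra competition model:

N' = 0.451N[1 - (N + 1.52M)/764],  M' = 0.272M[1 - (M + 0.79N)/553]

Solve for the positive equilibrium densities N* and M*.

Setting both brackets to zero gives the nullclines N + 1.52M = 764 and 0.79N + M = 553.
Substituting M = 553 - 0.79N into the first: N(1 - 1.52·0.79) = 764 - 1.52·553.
So N* = -76.6/-0.201 = 381, and then M* = 553 - 0.79·381 = 252.

N* ≈ 381, M* ≈ 252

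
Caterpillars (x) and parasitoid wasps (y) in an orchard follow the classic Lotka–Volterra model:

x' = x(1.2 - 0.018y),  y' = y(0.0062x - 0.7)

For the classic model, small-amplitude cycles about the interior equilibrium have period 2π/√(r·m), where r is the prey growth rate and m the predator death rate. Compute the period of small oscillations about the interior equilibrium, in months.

Here r = 1.2 and m = 0.7, so r·m = 0.84.
ω = √0.84 = 0.917 per month, hence T = 2π/ω ≈ 6.86 months.

T ≈ 6.86 months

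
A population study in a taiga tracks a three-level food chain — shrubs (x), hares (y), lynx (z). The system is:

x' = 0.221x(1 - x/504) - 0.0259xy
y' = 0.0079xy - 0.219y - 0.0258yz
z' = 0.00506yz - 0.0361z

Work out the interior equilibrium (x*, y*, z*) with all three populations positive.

From dz/dt = 0: 0.00506y* = 0.0361, so y* = 7.13.
From dx/dt = 0: 0.221(1 - x*/504) = 0.0259·7.13, giving x* = 504·(1 - 0.836) = 82.6.
From dy/dt = 0: 0.0079·82.6 - 0.219 = 0.0258z*, so z* = 0.434/0.0258 = 16.8.

x* ≈ 82.6, y* ≈ 7.13, z* ≈ 16.8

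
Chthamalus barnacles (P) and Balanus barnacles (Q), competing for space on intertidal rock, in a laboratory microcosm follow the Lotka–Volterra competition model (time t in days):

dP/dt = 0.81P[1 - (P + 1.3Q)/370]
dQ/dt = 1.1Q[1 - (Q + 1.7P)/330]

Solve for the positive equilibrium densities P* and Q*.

Setting both brackets to zero gives the nullclines P + 1.3Q = 370 and 1.7P + Q = 330.
Substituting Q = 330 - 1.7P into the first: P(1 - 1.3·1.7) = 370 - 1.3·330.
So P* = -59/-1.21 = 48.8, and then Q* = 330 - 1.7·48.8 = 247.

P* ≈ 48.8, Q* ≈ 247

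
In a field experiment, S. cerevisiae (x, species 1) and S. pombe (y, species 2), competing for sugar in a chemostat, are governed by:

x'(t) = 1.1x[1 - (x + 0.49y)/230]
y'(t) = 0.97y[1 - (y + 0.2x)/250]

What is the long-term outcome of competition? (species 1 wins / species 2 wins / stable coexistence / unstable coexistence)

Compare the nullcline intercepts: K1/α12 = 230/0.49 = 469 > K2 = 250; K2/α21 = 250/0.2 = 1250 > K1 = 230.
Since both inequalities hold, each species can invade when rare, so the interior equilibrium is stable.

stable coexistence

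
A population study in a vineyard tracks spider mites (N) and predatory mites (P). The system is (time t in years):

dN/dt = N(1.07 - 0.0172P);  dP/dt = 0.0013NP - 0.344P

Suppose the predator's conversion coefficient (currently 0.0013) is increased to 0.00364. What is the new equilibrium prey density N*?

N* ≈ 94.5

At the interior fixed point, setting dP/dt = 0 with P > 0 fixes N* = (predator death rate)/(NP coefficient) — independent of the other coefficients.
With the change, N* = 0.344/0.00364 = 94.5; it falls from 265.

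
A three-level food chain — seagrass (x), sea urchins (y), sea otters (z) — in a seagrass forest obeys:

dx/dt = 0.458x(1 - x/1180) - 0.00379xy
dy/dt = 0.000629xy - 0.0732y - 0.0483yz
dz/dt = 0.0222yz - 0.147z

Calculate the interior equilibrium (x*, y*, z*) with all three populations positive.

From dz/dt = 0: 0.0222y* = 0.147, so y* = 6.62.
From dx/dt = 0: 0.458(1 - x*/1180) = 0.00379·6.62, giving x* = 1180·(1 - 0.0548) = 1120.
From dy/dt = 0: 0.000629·1120 - 0.0732 = 0.0483z*, so z* = 0.628/0.0483 = 13.

x* ≈ 1120, y* ≈ 6.62, z* ≈ 13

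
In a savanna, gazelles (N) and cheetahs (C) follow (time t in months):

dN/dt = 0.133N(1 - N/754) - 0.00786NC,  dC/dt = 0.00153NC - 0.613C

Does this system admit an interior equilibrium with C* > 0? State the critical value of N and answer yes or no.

Threshold N = 401; K > 401, so yes, the predator persists.

The predator equation gives dC/dt > 0 only when N > 0.613/0.00153 = 401.
Without the predator, N → K = 754. Since 754 > 401, the predator can invade and persist.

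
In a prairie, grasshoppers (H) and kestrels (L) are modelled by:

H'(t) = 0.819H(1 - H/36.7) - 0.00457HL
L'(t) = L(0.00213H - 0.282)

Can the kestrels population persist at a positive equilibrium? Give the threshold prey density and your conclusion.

The predator equation gives dL/dt > 0 only when H > 0.282/0.00213 = 132.
Without the predator, H → K = 36.7. Since 36.7 < 132, the predator cannot invade.

Threshold H = 132; K < 132, so no, the predator goes extinct.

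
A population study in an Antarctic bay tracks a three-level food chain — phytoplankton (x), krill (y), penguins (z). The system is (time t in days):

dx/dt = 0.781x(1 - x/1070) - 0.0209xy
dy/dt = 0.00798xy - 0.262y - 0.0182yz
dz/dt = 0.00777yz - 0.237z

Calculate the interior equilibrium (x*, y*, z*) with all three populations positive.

From dz/dt = 0: 0.00777y* = 0.237, so y* = 30.5.
From dx/dt = 0: 0.781(1 - x*/1070) = 0.0209·30.5, giving x* = 1070·(1 - 0.816) = 197.
From dy/dt = 0: 0.00798·197 - 0.262 = 0.0182z*, so z* = 1.31/0.0182 = 71.8.

x* ≈ 197, y* ≈ 30.5, z* ≈ 71.8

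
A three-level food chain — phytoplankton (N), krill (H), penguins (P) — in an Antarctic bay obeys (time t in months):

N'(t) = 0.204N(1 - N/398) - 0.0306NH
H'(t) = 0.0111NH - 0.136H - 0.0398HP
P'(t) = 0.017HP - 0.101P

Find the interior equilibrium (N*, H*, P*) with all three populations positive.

From dP/dt = 0: 0.017H* = 0.101, so H* = 5.94.
From dN/dt = 0: 0.204(1 - N*/398) = 0.0306·5.94, giving N* = 398·(1 - 0.891) = 43.3.
From dH/dt = 0: 0.0111·43.3 - 0.136 = 0.0398P*, so P* = 0.345/0.0398 = 8.66.

N* ≈ 43.3, H* ≈ 5.94, P* ≈ 8.66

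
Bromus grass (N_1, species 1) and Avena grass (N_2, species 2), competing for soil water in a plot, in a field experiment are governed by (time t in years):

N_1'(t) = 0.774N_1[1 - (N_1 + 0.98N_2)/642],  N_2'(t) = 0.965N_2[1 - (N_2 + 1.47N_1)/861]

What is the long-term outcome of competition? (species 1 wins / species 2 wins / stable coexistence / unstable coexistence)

Compare the nullcline intercepts: K1/α12 = 642/0.98 = 655 < K2 = 861; K2/α21 = 861/1.47 = 586 < K1 = 642.
Since both are reversed, neither can invade when rare; the interior point is a saddle.

unstable coexistence (outcome depends on initial conditions)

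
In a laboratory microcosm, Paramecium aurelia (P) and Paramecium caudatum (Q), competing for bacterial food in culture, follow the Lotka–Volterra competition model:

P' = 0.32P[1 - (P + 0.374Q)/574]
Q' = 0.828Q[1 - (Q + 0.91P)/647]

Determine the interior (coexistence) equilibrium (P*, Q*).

P* ≈ 503, Q* ≈ 189

Setting both brackets to zero gives the nullclines P + 0.374Q = 574 and 0.91P + Q = 647.
Substituting Q = 647 - 0.91P into the first: P(1 - 0.374·0.91) = 574 - 0.374·647.
So P* = 332/0.66 = 503, and then Q* = 647 - 0.91·503 = 189.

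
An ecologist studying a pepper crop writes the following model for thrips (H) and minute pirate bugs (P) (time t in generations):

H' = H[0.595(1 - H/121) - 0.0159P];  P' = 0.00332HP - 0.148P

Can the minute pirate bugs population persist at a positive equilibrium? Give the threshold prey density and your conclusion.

The predator equation gives dP/dt > 0 only when H > 0.148/0.00332 = 44.6.
Without the predator, H → K = 121. Since 121 > 44.6, the predator can invade and persist.

Threshold H = 44.6; K > 44.6, so yes, the predator persists.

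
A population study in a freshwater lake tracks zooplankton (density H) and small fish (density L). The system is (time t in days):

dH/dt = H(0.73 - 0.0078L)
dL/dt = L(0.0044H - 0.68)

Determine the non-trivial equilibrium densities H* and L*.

H* ≈ 155, L* ≈ 93.6

Set dL/dt = 0 with L > 0: 0.0044H - 0.68 = 0, so H* = 0.68/0.0044 = 155.
Set dH/dt = 0 with H > 0: 0.73 - 0.0078L = 0, so L* = 0.73/0.0078 = 93.6.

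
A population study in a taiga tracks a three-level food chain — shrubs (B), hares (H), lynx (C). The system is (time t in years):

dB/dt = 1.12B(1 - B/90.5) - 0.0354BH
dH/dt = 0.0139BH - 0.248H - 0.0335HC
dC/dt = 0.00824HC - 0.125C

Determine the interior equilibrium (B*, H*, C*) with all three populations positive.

B* ≈ 47.1, H* ≈ 15.2, C* ≈ 12.1

From dC/dt = 0: 0.00824H* = 0.125, so H* = 15.2.
From dB/dt = 0: 1.12(1 - B*/90.5) = 0.0354·15.2, giving B* = 90.5·(1 - 0.479) = 47.1.
From dH/dt = 0: 0.0139·47.1 - 0.248 = 0.0335C*, so C* = 0.407/0.0335 = 12.1.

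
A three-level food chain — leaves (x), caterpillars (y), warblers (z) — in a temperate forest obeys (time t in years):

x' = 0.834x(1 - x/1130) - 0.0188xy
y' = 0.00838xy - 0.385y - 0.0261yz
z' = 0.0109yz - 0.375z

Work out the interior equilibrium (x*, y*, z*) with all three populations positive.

x* ≈ 254, y* ≈ 34.4, z* ≈ 66.7

From dz/dt = 0: 0.0109y* = 0.375, so y* = 34.4.
From dx/dt = 0: 0.834(1 - x*/1130) = 0.0188·34.4, giving x* = 1130·(1 - 0.776) = 254.
From dy/dt = 0: 0.00838·254 - 0.385 = 0.0261z*, so z* = 1.74/0.0261 = 66.7.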